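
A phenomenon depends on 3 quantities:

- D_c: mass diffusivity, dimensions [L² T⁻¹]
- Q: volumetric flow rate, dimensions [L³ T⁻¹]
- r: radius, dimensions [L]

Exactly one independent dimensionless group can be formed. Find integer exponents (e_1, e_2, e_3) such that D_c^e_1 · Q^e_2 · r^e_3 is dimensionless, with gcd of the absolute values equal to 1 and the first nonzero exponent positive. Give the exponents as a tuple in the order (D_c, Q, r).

(1, -1, 1)

L: e_1·(2) + e_2·(3) + e_3·(1) = 0
T: e_1·(-1) + e_2·(-1) + e_3·(0) = 0
Solving this homogeneous linear system for the smallest-integer solution (first nonzero entry positive) gives (1, -1, 1).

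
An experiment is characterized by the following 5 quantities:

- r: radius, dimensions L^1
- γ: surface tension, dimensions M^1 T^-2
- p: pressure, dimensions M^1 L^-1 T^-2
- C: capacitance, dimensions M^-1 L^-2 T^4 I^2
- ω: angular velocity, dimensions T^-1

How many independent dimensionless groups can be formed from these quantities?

There are 5 variables and 4 base dimensions (M, L, T, I).
The dimension matrix has rank 4.
Independent dimensionless groups: 5 − 4 = 1.

1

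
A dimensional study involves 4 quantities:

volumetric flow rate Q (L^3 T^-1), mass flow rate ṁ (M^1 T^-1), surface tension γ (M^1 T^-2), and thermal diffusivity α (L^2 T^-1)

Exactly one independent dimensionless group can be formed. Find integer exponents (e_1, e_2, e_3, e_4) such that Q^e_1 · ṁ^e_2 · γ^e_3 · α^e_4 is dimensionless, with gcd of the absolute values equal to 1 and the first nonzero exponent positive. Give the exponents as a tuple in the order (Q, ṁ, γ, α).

M: e_1·(0) + e_2·(1) + e_3·(1) + e_4·(0) = 0
L: e_1·(3) + e_2·(0) + e_3·(0) + e_4·(2) = 0
T: e_1·(-1) + e_2·(-1) + e_3·(-2) + e_4·(-1) = 0
Solving this homogeneous linear system for the smallest-integer solution (first nonzero entry positive) gives (2, -1, 1, -3).

(2, -1, 1, -3)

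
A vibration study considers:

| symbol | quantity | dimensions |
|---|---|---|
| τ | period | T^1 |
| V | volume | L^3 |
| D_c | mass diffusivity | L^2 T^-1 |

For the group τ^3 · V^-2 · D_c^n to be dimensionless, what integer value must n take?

3

Balance the L exponent: (2)·n from D_c, plus 3·(0) − 2·(3) = -6 from the rest, must sum to zero.
2n − 6 = 0, so n = 3.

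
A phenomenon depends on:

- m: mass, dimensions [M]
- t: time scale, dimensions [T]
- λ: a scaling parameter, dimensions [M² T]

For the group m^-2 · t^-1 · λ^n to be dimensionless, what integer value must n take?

1

Balance the M exponent: (2)·n from λ, plus −2·(1) − (0) = -2 from the rest, must sum to zero.
2n − 2 = 0, so n = 1.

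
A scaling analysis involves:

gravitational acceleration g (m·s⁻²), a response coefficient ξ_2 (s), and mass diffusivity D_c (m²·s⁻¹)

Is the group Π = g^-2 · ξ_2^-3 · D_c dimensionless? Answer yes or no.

yes

Sum the exponent of each base dimension across the product:
  L: −2·[g]_L − 3·[ξ_2]_L + [D_c]_L = −2·(1) − 3·(0) + (2) = 0
  T: −2·[g]_T − 3·[ξ_2]_T + [D_c]_T = −2·(-2) − 3·(1) + (-1) = 0
All base exponents vanish — dimensionless.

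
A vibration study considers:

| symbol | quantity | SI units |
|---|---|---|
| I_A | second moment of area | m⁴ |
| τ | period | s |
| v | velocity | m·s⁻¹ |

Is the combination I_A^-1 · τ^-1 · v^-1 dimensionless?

no

Sum the exponent of each base dimension across the product:
  L: −[I_A]_L − [τ]_L − [v]_L = −(4) − (0) − (1) = -5
  T: −[I_A]_T − [τ]_T − [v]_T = −(0) − (1) − (-1) = 0
Net dimensions [L⁻⁵] ≠ [1] — not dimensionless.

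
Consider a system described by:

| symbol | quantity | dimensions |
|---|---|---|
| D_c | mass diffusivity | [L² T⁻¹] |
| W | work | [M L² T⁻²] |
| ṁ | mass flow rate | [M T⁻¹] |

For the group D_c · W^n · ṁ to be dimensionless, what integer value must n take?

Balance the M exponent: (1)·n from W, plus (0) + (1) = 1 from the rest, must sum to zero.
n + 1 = 0, so n = -1.

-1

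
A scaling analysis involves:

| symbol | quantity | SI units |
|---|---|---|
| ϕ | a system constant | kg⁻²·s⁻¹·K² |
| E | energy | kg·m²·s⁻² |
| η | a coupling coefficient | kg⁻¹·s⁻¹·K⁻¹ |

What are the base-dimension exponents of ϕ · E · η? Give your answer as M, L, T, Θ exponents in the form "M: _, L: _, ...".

M: -2, L: 2, T: -4, Θ: 1

Collect each base-dimension exponent across the product:
  M: (-2) + (1) + (-1) = -2
  L: (0) + (2) + (0) = 2
  T: (-1) + (-2) + (-1) = -4
  Θ: (2) + (0) + (-1) = 1
So the dimensions are [M⁻² L² T⁻⁴ Θ].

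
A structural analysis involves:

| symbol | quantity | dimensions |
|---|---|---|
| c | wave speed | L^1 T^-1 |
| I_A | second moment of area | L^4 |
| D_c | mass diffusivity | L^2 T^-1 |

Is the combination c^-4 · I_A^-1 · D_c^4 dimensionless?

yes

Sum the exponent of each base dimension across the product:
  L: −4·[c]_L − [I_A]_L + 4·[D_c]_L = −4·(1) − (4) + 4·(2) = 0
  T: −4·[c]_T − [I_A]_T + 4·[D_c]_T = −4·(-1) − (0) + 4·(-1) = 0
All base exponents vanish — dimensionless.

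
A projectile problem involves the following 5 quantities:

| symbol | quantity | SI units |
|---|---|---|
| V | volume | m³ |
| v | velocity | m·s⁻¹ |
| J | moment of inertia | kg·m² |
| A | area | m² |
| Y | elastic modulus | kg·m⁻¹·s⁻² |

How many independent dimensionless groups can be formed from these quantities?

2

There are 5 variables and 3 base dimensions (M, L, T).
The dimension matrix has rank 3.
Independent dimensionless groups: 5 − 3 = 2.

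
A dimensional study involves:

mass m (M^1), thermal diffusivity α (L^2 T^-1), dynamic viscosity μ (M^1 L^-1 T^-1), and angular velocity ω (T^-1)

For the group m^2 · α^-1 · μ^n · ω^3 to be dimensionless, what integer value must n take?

-2

Balance the M exponent: (1)·n from μ, plus 2·(1) − (0) + 3·(0) = 2 from the rest, must sum to zero.
n + 2 = 0, so n = -2.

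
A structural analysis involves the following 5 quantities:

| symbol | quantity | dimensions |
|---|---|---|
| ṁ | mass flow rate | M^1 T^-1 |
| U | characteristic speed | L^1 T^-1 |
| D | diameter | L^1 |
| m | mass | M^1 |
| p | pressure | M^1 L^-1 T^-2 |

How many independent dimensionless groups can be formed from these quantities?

There are 5 variables and 3 base dimensions (M, L, T).
The dimension matrix has rank 3.
Independent dimensionless groups: 5 − 3 = 2.

2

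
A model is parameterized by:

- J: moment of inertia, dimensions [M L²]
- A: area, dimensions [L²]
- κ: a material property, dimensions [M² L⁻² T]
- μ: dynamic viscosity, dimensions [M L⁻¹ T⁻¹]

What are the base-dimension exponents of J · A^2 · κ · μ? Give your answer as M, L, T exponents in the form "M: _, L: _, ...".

Collect each base-dimension exponent across the product:
  M: (1) + 2·(0) + (2) + (1) = 4
  L: (2) + 2·(2) + (-2) + (-1) = 3
  T: (0) + 2·(0) + (1) + (-1) = 0
So the dimensions are [M⁴ L³].

M: 4, L: 3, T: 0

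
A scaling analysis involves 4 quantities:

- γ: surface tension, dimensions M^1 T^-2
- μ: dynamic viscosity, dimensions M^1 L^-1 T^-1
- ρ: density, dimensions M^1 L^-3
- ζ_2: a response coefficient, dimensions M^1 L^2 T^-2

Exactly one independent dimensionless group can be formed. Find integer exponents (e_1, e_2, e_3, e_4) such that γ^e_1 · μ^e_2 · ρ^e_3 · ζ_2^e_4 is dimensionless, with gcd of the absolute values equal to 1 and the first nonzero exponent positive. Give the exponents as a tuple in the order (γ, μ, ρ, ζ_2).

M: e_1·(1) + e_2·(1) + e_3·(1) + e_4·(1) = 0
L: e_1·(0) + e_2·(-1) + e_3·(-3) + e_4·(2) = 0
T: e_1·(-2) + e_2·(-1) + e_3·(0) + e_4·(-2) = 0
Solving this homogeneous linear system for the smallest-integer solution (first nonzero entry positive) gives (1, -4, 2, 1).

(1, -4, 2, 1)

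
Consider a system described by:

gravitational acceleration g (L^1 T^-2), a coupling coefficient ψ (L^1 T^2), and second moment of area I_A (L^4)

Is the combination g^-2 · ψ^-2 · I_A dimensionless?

Sum the exponent of each base dimension across the product:
  L: −2·[g]_L − 2·[ψ]_L + [I_A]_L = −2·(1) − 2·(1) + (4) = 0
  T: −2·[g]_T − 2·[ψ]_T + [I_A]_T = −2·(-2) − 2·(2) + (0) = 0
All base exponents vanish — dimensionless.

yes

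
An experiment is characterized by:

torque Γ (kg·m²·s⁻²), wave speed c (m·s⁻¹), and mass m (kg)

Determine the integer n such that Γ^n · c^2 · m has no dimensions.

Balance the M exponent: (1)·n from Γ, plus 2·(0) + (1) = 1 from the rest, must sum to zero.
n + 1 = 0, so n = -1.

-1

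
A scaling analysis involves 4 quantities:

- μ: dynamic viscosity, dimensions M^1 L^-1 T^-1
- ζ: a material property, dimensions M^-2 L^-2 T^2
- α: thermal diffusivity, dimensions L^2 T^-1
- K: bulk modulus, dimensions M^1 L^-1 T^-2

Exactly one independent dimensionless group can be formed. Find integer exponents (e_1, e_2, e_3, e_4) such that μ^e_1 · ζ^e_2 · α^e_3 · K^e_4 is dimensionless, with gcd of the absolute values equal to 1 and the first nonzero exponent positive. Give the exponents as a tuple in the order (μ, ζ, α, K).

(4, 1, 2, -2)

M: e_1·(1) + e_2·(-2) + e_3·(0) + e_4·(1) = 0
L: e_1·(-1) + e_2·(-2) + e_3·(2) + e_4·(-1) = 0
T: e_1·(-1) + e_2·(2) + e_3·(-1) + e_4·(-2) = 0
Solving this homogeneous linear system for the smallest-integer solution (first nonzero entry positive) gives (4, 1, 2, -2).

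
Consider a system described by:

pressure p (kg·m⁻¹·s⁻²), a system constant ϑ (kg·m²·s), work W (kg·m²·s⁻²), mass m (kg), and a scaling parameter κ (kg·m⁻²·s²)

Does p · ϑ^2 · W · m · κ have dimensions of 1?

no

Sum the exponent of each base dimension across the product:
  M: [p]_M + 2·[ϑ]_M + [W]_M + [m]_M + [κ]_M = (1) + 2·(1) + (1) + (1) + (1) = 6
  L: [p]_L + 2·[ϑ]_L + [W]_L + [m]_L + [κ]_L = (-1) + 2·(2) + (2) + (0) + (-2) = 3
  T: [p]_T + 2·[ϑ]_T + [W]_T + [m]_T + [κ]_T = (-2) + 2·(1) + (-2) + (0) + (2) = 0
Net dimensions [M⁶ L³] ≠ [1] — not dimensionless.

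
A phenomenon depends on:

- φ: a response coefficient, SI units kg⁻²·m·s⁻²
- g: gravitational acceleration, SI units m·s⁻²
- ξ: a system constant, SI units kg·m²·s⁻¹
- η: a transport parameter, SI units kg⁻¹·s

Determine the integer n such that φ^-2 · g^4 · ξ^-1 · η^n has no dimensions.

3

Balance the M exponent: (-1)·n from η, plus −2·(-2) + 4·(0) − (1) = 3 from the rest, must sum to zero.
−n + 3 = 0, so n = 3.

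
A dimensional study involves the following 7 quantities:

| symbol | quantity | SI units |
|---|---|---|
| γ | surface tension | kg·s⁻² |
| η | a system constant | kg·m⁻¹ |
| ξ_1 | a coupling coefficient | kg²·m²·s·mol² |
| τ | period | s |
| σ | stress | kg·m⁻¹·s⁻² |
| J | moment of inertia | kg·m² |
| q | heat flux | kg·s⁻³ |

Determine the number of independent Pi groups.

3

There are 7 variables and 4 base dimensions (M, L, T, N).
The dimension matrix has rank 4.
Independent dimensionless groups: 7 − 4 = 3.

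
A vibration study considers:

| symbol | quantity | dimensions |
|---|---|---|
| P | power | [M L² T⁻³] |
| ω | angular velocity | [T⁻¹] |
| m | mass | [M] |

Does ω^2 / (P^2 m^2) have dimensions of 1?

no

Sum the exponent of each base dimension across the product:
  M: −2·[P]_M + 2·[ω]_M − 2·[m]_M = −2·(1) + 2·(0) − 2·(1) = -4
  L: −2·[P]_L + 2·[ω]_L − 2·[m]_L = −2·(2) + 2·(0) − 2·(0) = -4
  T: −2·[P]_T + 2·[ω]_T − 2·[m]_T = −2·(-3) + 2·(-1) − 2·(0) = 4
Net dimensions [M⁻⁴ L⁻⁴ T⁴] ≠ [1] — not dimensionless.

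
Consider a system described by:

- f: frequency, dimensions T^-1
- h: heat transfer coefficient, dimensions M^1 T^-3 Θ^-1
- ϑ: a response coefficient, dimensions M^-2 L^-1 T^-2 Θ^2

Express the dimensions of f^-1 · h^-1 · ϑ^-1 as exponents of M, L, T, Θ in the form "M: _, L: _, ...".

M: 1, L: 1, T: 6, Θ: -1

Collect each base-dimension exponent across the product:
  M: −(0) − (1) − (-2) = 1
  L: −(0) − (0) − (-1) = 1
  T: −(-1) − (-3) − (-2) = 6
  Θ: −(0) − (-1) − (2) = -1
So the dimensions are [M L T⁶ Θ⁻¹].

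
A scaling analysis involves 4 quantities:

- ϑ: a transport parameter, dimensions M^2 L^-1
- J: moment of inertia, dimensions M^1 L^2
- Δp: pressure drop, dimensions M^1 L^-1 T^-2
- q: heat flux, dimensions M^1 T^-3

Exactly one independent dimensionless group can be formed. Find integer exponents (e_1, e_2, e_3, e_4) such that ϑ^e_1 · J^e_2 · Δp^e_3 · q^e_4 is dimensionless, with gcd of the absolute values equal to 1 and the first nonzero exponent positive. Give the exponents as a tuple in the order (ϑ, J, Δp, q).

(1, -1, -3, 2)

M: e_1·(2) + e_2·(1) + e_3·(1) + e_4·(1) = 0
L: e_1·(-1) + e_2·(2) + e_3·(-1) + e_4·(0) = 0
T: e_1·(0) + e_2·(0) + e_3·(-2) + e_4·(-3) = 0
Solving this homogeneous linear system for the smallest-integer solution (first nonzero entry positive) gives (1, -1, -3, 2).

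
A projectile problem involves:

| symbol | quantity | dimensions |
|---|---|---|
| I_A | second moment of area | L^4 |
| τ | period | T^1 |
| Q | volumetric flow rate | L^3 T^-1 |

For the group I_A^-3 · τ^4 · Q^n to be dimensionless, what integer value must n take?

Balance the L exponent: (3)·n from Q, plus −3·(4) + 4·(0) = -12 from the rest, must sum to zero.
3n − 12 = 0, so n = 4.

4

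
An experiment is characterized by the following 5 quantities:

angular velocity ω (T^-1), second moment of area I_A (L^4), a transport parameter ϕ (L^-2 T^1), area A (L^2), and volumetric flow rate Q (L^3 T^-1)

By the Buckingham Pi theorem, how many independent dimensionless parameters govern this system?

3

There are 5 variables and 2 base dimensions (L, T).
The dimension matrix has rank 2.
Independent dimensionless groups: 5 − 2 = 3.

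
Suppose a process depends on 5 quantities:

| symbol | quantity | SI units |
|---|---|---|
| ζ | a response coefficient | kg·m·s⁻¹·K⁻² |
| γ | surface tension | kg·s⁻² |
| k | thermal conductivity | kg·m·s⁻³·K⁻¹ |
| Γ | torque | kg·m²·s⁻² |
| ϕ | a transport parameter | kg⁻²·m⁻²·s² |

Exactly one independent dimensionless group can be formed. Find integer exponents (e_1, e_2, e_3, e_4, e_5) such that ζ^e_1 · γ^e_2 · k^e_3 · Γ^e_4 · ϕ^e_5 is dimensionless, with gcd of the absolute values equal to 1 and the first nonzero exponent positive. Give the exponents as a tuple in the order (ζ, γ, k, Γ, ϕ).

M: e_1·(1) + e_2·(1) + e_3·(1) + e_4·(1) + e_5·(-2) = 0
L: e_1·(1) + e_2·(0) + e_3·(1) + e_4·(2) + e_5·(-2) = 0
T: e_1·(-1) + e_2·(-2) + e_3·(-3) + e_4·(-2) + e_5·(2) = 0
Θ: e_1·(-2) + e_2·(0) + e_3·(-1) + e_4·(0) + e_5·(0) = 0
Solving this homogeneous linear system for the smallest-integer solution (first nonzero entry positive) gives (2, 4, -4, 4, 3).

(2, 4, -4, 4, 3)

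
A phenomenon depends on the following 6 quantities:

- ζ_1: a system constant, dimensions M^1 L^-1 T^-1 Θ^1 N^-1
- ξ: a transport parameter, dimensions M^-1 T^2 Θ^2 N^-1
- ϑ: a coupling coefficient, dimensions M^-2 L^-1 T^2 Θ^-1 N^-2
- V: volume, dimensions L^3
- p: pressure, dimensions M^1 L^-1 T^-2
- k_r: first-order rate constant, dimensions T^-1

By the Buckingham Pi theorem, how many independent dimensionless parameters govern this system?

1

There are 6 variables and 5 base dimensions (M, L, T, Θ, N).
The dimension matrix has rank 5.
Independent dimensionless groups: 6 − 5 = 1.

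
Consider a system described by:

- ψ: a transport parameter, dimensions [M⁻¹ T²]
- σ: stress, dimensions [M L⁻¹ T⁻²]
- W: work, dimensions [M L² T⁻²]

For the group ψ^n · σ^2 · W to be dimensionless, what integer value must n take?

Balance the M exponent: (-1)·n from ψ, plus 2·(1) + (1) = 3 from the rest, must sum to zero.
−n + 3 = 0, so n = 3.

3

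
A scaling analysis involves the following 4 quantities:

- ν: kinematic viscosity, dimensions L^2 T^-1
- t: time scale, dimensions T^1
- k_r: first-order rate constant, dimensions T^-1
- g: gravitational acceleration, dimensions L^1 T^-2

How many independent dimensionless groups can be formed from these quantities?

2

There are 4 variables and 2 base dimensions (L, T).
The dimension matrix has rank 2.
Independent dimensionless groups: 4 − 2 = 2.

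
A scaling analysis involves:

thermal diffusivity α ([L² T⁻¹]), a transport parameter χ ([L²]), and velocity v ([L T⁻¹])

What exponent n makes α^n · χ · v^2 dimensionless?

-2

Balance the L exponent: (2)·n from α, plus (2) + 2·(1) = 4 from the rest, must sum to zero.
2n + 4 = 0, so n = -2.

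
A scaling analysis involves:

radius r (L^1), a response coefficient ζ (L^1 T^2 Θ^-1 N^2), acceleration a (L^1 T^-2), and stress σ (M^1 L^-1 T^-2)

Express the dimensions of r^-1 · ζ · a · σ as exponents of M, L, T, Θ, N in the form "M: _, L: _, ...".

M: 1, L: 0, T: -2, Θ: -1, N: 2

Collect each base-dimension exponent across the product:
  M: −(0) + (0) + (0) + (1) = 1
  L: −(1) + (1) + (1) + (-1) = 0
  T: −(0) + (2) + (-2) + (-2) = -2
  Θ: −(0) + (-1) + (0) + (0) = -1
  N: −(0) + (2) + (0) + (0) = 2
So the dimensions are [M T⁻² Θ⁻¹ N²].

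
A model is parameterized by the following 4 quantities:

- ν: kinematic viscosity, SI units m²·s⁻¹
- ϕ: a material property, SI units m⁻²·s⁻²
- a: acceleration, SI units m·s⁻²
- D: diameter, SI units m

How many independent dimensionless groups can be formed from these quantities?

There are 4 variables and 2 base dimensions (L, T).
The dimension matrix has rank 2.
Independent dimensionless groups: 4 − 2 = 2.

2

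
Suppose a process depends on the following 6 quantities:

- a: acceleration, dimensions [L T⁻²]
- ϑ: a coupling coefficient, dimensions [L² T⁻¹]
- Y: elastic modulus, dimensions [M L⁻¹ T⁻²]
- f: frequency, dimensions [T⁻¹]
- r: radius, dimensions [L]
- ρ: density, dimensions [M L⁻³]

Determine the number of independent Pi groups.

There are 6 variables and 3 base dimensions (M, L, T).
The dimension matrix has rank 3.
Independent dimensionless groups: 6 − 3 = 3.

3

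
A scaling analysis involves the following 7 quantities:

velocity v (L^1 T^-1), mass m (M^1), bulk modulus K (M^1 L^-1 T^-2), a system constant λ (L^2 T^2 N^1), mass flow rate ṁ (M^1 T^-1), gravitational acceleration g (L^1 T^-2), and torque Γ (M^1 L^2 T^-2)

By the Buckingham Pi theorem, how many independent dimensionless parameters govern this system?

There are 7 variables and 4 base dimensions (M, L, T, N).
The dimension matrix has rank 4.
Independent dimensionless groups: 7 − 4 = 3.

3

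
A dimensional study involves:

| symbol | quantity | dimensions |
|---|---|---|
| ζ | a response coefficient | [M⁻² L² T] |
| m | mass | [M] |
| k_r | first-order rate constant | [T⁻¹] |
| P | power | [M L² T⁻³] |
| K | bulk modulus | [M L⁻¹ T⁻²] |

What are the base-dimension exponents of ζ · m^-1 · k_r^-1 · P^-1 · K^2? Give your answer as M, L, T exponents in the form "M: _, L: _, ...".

Collect each base-dimension exponent across the product:
  M: (-2) − (1) − (0) − (1) + 2·(1) = -2
  L: (2) − (0) − (0) − (2) + 2·(-1) = -2
  T: (1) − (0) − (-1) − (-3) + 2·(-2) = 1
So the dimensions are [M⁻² L⁻² T].

M: -2, L: -2, T: 1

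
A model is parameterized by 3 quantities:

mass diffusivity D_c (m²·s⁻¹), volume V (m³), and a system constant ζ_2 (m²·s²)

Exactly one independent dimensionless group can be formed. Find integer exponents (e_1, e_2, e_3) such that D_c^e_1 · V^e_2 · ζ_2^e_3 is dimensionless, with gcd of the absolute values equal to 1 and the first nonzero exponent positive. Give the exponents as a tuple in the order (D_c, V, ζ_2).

(2, -2, 1)

L: e_1·(2) + e_2·(3) + e_3·(2) = 0
T: e_1·(-1) + e_2·(0) + e_3·(2) = 0
Solving this homogeneous linear system for the smallest-integer solution (first nonzero entry positive) gives (2, -2, 1).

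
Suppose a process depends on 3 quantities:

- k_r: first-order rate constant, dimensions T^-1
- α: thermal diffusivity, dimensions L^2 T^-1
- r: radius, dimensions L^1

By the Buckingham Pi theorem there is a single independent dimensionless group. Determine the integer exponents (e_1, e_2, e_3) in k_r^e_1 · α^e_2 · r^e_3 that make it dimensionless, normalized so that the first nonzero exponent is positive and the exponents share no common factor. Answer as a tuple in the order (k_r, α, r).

L: e_1·(0) + e_2·(2) + e_3·(1) = 0
T: e_1·(-1) + e_2·(-1) + e_3·(0) = 0
Solving this homogeneous linear system for the smallest-integer solution (first nonzero entry positive) gives (1, -1, 2).

(1, -1, 2)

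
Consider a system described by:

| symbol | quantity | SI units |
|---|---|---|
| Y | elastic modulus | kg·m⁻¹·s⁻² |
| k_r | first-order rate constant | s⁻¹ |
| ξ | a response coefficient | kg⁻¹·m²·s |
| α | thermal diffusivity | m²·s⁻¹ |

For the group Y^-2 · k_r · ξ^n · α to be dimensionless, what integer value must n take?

-2

Balance the M exponent: (-1)·n from ξ, plus −2·(1) + (0) + (0) = -2 from the rest, must sum to zero.
−n − 2 = 0, so n = -2.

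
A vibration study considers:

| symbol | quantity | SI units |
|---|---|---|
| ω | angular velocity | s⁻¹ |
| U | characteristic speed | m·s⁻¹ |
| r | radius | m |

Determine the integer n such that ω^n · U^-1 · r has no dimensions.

1

Balance the T exponent: (-1)·n from ω, plus −(-1) + (0) = 1 from the rest, must sum to zero.
−n + 1 = 0, so n = 1.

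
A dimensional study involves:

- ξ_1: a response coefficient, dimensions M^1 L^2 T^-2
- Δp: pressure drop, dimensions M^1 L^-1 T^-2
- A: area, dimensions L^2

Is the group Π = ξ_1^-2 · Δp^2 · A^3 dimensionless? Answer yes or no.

Sum the exponent of each base dimension across the product:
  M: −2·[ξ_1]_M + 2·[Δp]_M + 3·[A]_M = −2·(1) + 2·(1) + 3·(0) = 0
  L: −2·[ξ_1]_L + 2·[Δp]_L + 3·[A]_L = −2·(2) + 2·(-1) + 3·(2) = 0
  T: −2·[ξ_1]_T + 2·[Δp]_T + 3·[A]_T = −2·(-2) + 2·(-2) + 3·(0) = 0
All base exponents vanish — dimensionless.

yes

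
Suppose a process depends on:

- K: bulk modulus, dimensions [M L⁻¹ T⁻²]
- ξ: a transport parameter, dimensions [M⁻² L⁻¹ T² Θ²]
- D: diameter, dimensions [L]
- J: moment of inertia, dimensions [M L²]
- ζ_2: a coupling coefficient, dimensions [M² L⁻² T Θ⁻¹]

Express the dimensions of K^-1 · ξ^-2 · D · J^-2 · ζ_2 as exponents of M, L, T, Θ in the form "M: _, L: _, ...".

M: 3, L: -2, T: -1, Θ: -5

Collect each base-dimension exponent across the product:
  M: −(1) − 2·(-2) + (0) − 2·(1) + (2) = 3
  L: −(-1) − 2·(-1) + (1) − 2·(2) + (-2) = -2
  T: −(-2) − 2·(2) + (0) − 2·(0) + (1) = -1
  Θ: −(0) − 2·(2) + (0) − 2·(0) + (-1) = -5
So the dimensions are [M³ L⁻² T⁻¹ Θ⁻⁵].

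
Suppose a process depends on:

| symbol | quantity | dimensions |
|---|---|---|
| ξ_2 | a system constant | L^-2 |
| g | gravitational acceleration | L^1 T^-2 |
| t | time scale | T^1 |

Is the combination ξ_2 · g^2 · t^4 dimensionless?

yes

Sum the exponent of each base dimension across the product:
  L: [ξ_2]_L + 2·[g]_L + 4·[t]_L = (-2) + 2·(1) + 4·(0) = 0
  T: [ξ_2]_T + 2·[g]_T + 4·[t]_T = (0) + 2·(-2) + 4·(1) = 0
All base exponents vanish — dimensionless.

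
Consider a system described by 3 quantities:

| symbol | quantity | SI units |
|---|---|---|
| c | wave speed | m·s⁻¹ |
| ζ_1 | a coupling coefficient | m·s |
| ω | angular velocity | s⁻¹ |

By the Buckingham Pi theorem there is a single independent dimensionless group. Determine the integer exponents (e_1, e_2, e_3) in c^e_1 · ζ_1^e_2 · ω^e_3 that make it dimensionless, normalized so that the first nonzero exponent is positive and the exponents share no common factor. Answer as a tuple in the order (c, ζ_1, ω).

L: e_1·(1) + e_2·(1) + e_3·(0) = 0
T: e_1·(-1) + e_2·(1) + e_3·(-1) = 0
Solving this homogeneous linear system for the smallest-integer solution (first nonzero entry positive) gives (1, -1, -2).

(1, -1, -2)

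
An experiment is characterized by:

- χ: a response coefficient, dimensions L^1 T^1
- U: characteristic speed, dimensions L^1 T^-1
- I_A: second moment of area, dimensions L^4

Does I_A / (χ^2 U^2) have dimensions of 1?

yes

Sum the exponent of each base dimension across the product:
  M: −2·[χ]_M − 2·[U]_M + [I_A]_M = −2·(0) − 2·(0) + (0) = 0
  L: −2·[χ]_L − 2·[U]_L + [I_A]_L = −2·(1) − 2·(1) + (4) = 0
  T: −2·[χ]_T − 2·[U]_T + [I_A]_T = −2·(1) − 2·(-1) + (0) = 0
All base exponents vanish — dimensionless.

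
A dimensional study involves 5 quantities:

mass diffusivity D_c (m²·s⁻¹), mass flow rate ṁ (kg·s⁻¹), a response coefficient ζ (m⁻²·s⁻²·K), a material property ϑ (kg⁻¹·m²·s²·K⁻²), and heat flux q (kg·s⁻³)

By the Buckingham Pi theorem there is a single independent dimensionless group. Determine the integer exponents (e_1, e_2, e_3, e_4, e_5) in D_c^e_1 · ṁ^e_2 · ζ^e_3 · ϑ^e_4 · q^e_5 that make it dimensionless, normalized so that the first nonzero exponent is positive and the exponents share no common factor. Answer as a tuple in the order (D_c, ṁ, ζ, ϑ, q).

M: e_1·(0) + e_2·(1) + e_3·(0) + e_4·(-1) + e_5·(1) = 0
L: e_1·(2) + e_2·(0) + e_3·(-2) + e_4·(2) + e_5·(0) = 0
T: e_1·(-1) + e_2·(-1) + e_3·(-2) + e_4·(2) + e_5·(-3) = 0
Θ: e_1·(0) + e_2·(0) + e_3·(1) + e_4·(-2) + e_5·(0) = 0
Solving this homogeneous linear system for the smallest-integer solution (first nonzero entry positive) gives (1, 3, 2, 1, -2).

(1, 3, 2, 1, -2)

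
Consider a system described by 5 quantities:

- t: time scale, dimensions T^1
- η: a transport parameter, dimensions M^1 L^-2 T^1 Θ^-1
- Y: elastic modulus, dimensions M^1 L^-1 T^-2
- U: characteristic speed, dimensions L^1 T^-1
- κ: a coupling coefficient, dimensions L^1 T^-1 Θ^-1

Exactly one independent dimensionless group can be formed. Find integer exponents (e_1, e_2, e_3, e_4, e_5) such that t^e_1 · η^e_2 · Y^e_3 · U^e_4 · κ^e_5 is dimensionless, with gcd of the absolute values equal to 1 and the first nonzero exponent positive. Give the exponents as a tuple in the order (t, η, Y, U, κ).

M: e_1·(0) + e_2·(1) + e_3·(1) + e_4·(0) + e_5·(0) = 0
L: e_1·(0) + e_2·(-2) + e_3·(-1) + e_4·(1) + e_5·(1) = 0
T: e_1·(1) + e_2·(1) + e_3·(-2) + e_4·(-1) + e_5·(-1) = 0
Θ: e_1·(0) + e_2·(-1) + e_3·(0) + e_4·(0) + e_5·(-1) = 0
Solving this homogeneous linear system for the smallest-integer solution (first nonzero entry positive) gives (2, -1, 1, -2, 1).

(2, -1, 1, -2, 1)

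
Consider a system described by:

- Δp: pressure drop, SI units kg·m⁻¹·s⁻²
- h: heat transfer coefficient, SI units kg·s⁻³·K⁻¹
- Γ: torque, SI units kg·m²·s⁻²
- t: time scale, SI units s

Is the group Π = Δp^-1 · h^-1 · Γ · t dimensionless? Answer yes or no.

no

Sum the exponent of each base dimension across the product:
  M: −[Δp]_M − [h]_M + [Γ]_M + [t]_M = −(1) − (1) + (1) + (0) = -1
  L: −[Δp]_L − [h]_L + [Γ]_L + [t]_L = −(-1) − (0) + (2) + (0) = 3
  T: −[Δp]_T − [h]_T + [Γ]_T + [t]_T = −(-2) − (-3) + (-2) + (1) = 4
  Θ: −[Δp]_Θ − [h]_Θ + [Γ]_Θ + [t]_Θ = −(0) − (-1) + (0) + (0) = 1
Net dimensions [M⁻¹ L³ T⁴ Θ] ≠ [1] — not dimensionless.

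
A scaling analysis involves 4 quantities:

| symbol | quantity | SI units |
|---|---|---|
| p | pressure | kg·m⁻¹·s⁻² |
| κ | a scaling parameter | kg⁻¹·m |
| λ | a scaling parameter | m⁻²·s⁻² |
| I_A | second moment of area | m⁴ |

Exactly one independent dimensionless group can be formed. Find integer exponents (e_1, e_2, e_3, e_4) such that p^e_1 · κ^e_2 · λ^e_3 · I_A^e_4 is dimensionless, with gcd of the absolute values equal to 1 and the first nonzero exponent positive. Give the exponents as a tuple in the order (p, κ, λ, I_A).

(2, 2, -2, -1)

M: e_1·(1) + e_2·(-1) + e_3·(0) + e_4·(0) = 0
L: e_1·(-1) + e_2·(1) + e_3·(-2) + e_4·(4) = 0
T: e_1·(-2) + e_2·(0) + e_3·(-2) + e_4·(0) = 0
Solving this homogeneous linear system for the smallest-integer solution (first nonzero entry positive) gives (2, 2, -2, -1).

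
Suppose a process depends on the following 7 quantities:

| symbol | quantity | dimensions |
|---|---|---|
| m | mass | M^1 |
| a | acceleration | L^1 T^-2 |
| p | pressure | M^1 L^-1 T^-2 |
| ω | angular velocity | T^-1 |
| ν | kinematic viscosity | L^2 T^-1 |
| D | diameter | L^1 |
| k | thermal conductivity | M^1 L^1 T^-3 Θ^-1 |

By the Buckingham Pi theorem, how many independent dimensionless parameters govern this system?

3

There are 7 variables and 4 base dimensions (M, L, T, Θ).
The dimension matrix has rank 4.
Independent dimensionless groups: 7 − 4 = 3.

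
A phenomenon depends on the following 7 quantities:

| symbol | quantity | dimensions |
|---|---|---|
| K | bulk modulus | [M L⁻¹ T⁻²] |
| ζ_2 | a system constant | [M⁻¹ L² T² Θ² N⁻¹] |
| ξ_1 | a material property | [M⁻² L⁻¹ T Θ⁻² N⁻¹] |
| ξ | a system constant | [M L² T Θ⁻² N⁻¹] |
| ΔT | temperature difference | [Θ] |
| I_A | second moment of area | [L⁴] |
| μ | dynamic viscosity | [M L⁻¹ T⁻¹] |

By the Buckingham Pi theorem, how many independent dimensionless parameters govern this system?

2

There are 7 variables and 5 base dimensions (M, L, T, Θ, N).
The dimension matrix has rank 5.
Independent dimensionless groups: 7 − 5 = 2.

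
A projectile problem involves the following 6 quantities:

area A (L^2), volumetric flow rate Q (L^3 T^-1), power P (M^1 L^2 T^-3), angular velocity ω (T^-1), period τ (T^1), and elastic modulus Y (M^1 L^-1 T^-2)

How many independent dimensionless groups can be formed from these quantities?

3

There are 6 variables and 3 base dimensions (M, L, T).
The dimension matrix has rank 3.
Independent dimensionless groups: 6 − 3 = 3.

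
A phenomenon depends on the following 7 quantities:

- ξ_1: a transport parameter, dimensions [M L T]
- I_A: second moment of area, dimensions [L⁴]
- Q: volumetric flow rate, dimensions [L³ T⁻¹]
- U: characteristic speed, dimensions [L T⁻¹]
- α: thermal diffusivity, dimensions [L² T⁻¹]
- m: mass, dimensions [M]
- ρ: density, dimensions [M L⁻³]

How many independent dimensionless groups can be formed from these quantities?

There are 7 variables and 3 base dimensions (M, L, T).
The dimension matrix has rank 3.
Independent dimensionless groups: 7 − 3 = 4.

4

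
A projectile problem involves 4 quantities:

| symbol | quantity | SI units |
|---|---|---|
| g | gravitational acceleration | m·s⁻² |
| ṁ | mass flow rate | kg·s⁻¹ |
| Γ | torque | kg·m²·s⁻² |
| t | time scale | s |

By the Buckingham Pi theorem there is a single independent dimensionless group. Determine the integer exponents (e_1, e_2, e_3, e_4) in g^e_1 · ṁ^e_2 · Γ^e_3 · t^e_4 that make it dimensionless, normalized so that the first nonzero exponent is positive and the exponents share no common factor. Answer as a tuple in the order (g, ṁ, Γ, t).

(2, 1, -1, 3)

M: e_1·(0) + e_2·(1) + e_3·(1) + e_4·(0) = 0
L: e_1·(1) + e_2·(0) + e_3·(2) + e_4·(0) = 0
T: e_1·(-2) + e_2·(-1) + e_3·(-2) + e_4·(1) = 0
Solving this homogeneous linear system for the smallest-integer solution (first nonzero entry positive) gives (2, 1, -1, 3).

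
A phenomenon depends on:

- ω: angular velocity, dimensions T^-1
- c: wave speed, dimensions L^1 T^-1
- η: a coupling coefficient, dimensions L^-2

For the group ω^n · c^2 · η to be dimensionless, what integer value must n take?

-2

Balance the T exponent: (-1)·n from ω, plus 2·(-1) + (0) = -2 from the rest, must sum to zero.
−n − 2 = 0, so n = -2.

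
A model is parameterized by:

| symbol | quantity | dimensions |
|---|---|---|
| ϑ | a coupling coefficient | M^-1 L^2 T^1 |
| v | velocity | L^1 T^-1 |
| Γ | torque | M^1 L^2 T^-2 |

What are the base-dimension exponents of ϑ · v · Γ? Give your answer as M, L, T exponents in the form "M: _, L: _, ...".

Collect each base-dimension exponent across the product:
  M: (-1) + (0) + (1) = 0
  L: (2) + (1) + (2) = 5
  T: (1) + (-1) + (-2) = -2
So the dimensions are [L⁵ T⁻²].

M: 0, L: 5, T: -2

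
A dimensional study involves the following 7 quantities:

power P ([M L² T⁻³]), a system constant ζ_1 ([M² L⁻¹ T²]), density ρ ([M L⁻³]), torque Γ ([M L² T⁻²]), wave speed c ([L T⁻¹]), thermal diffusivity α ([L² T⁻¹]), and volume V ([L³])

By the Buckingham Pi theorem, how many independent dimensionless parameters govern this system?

4

There are 7 variables and 3 base dimensions (M, L, T).
The dimension matrix has rank 3.
Independent dimensionless groups: 7 − 3 = 4.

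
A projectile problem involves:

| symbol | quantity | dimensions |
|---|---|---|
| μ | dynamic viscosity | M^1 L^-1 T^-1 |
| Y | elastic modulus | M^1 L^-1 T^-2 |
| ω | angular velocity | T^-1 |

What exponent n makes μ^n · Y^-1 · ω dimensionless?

1

Balance the M exponent: (1)·n from μ, plus −(1) + (0) = -1 from the rest, must sum to zero.
n − 1 = 0, so n = 1.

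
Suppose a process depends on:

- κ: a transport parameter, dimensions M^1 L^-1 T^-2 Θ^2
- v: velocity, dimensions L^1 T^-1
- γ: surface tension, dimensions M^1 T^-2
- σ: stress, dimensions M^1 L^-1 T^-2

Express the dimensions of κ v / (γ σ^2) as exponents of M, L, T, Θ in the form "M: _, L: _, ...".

M: -2, L: 2, T: 3, Θ: 2

Collect each base-dimension exponent across the product:
  M: (1) + (0) − (1) − 2·(1) = -2
  L: (-1) + (1) − (0) − 2·(-1) = 2
  T: (-2) + (-1) − (-2) − 2·(-2) = 3
  Θ: (2) + (0) − (0) − 2·(0) = 2
So the dimensions are [M⁻² L² T³ Θ²].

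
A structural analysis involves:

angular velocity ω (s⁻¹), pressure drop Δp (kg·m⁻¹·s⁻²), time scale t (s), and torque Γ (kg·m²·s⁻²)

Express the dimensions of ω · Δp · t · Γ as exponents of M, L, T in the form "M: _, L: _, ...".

M: 2, L: 1, T: -4

Collect each base-dimension exponent across the product:
  M: (0) + (1) + (0) + (1) = 2
  L: (0) + (-1) + (0) + (2) = 1
  T: (-1) + (-2) + (1) + (-2) = -4
So the dimensions are [M² L T⁻⁴].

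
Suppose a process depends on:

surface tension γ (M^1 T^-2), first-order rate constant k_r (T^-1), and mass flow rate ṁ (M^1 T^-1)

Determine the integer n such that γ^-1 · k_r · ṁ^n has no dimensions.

1

Balance the M exponent: (1)·n from ṁ, plus −(1) + (0) = -1 from the rest, must sum to zero.
n − 1 = 0, so n = 1.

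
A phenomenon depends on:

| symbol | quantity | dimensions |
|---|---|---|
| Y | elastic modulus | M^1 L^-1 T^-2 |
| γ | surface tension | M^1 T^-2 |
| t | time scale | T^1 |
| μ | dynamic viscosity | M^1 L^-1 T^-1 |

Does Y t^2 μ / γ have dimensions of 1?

no

Sum the exponent of each base dimension across the product:
  M: [Y]_M − [γ]_M + 2·[t]_M + [μ]_M = (1) − (1) + 2·(0) + (1) = 1
  L: [Y]_L − [γ]_L + 2·[t]_L + [μ]_L = (-1) − (0) + 2·(0) + (-1) = -2
  T: [Y]_T − [γ]_T + 2·[t]_T + [μ]_T = (-2) − (-2) + 2·(1) + (-1) = 1
Net dimensions [M L⁻² T] ≠ [1] — not dimensionless.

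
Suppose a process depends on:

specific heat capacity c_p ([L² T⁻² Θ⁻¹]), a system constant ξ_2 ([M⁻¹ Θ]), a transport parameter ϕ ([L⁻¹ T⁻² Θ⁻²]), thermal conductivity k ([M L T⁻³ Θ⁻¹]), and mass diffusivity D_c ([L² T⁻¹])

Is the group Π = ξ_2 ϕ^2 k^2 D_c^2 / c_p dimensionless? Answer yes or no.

no

Sum the exponent of each base dimension across the product:
  M: −[c_p]_M + [ξ_2]_M + 2·[ϕ]_M + 2·[k]_M + 2·[D_c]_M = −(0) + (-1) + 2·(0) + 2·(1) + 2·(0) = 1
  L: −[c_p]_L + [ξ_2]_L + 2·[ϕ]_L + 2·[k]_L + 2·[D_c]_L = −(2) + (0) + 2·(-1) + 2·(1) + 2·(2) = 2
  T: −[c_p]_T + [ξ_2]_T + 2·[ϕ]_T + 2·[k]_T + 2·[D_c]_T = −(-2) + (0) + 2·(-2) + 2·(-3) + 2·(-1) = -10
  Θ: −[c_p]_Θ + [ξ_2]_Θ + 2·[ϕ]_Θ + 2·[k]_Θ + 2·[D_c]_Θ = −(-1) + (1) + 2·(-2) + 2·(-1) + 2·(0) = -4
Net dimensions [M L² T⁻¹⁰ Θ⁻⁴] ≠ [1] — not dimensionless.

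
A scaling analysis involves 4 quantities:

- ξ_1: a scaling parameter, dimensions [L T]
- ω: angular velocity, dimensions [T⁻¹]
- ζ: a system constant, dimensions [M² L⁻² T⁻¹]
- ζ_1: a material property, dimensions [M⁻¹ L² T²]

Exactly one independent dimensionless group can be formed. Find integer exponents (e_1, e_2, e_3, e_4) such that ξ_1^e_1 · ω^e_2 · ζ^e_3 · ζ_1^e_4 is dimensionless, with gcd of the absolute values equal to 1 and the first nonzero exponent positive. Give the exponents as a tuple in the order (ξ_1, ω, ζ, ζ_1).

M: e_1·(0) + e_2·(0) + e_3·(2) + e_4·(-1) = 0
L: e_1·(1) + e_2·(0) + e_3·(-2) + e_4·(2) = 0
T: e_1·(1) + e_2·(-1) + e_3·(-1) + e_4·(2) = 0
Solving this homogeneous linear system for the smallest-integer solution (first nonzero entry positive) gives (2, -1, -1, -2).

(2, -1, -1, -2)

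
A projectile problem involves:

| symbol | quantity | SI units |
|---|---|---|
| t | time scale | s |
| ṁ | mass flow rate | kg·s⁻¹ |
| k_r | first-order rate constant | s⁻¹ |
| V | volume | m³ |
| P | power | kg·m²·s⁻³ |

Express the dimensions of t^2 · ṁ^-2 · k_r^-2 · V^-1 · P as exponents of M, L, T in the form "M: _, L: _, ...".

M: -1, L: -1, T: 3

Collect each base-dimension exponent across the product:
  M: 2·(0) − 2·(1) − 2·(0) − (0) + (1) = -1
  L: 2·(0) − 2·(0) − 2·(0) − (3) + (2) = -1
  T: 2·(1) − 2·(-1) − 2·(-1) − (0) + (-3) = 3
So the dimensions are [M⁻¹ L⁻¹ T³].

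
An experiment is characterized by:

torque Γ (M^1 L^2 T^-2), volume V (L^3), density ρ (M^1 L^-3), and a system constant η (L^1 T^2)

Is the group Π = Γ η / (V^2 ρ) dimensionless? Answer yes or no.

yes

Sum the exponent of each base dimension across the product:
  M: [Γ]_M − 2·[V]_M − [ρ]_M + [η]_M = (1) − 2·(0) − (1) + (0) = 0
  L: [Γ]_L − 2·[V]_L − [ρ]_L + [η]_L = (2) − 2·(3) − (-3) + (1) = 0
  T: [Γ]_T − 2·[V]_T − [ρ]_T + [η]_T = (-2) − 2·(0) − (0) + (2) = 0
All base exponents vanish — dimensionless.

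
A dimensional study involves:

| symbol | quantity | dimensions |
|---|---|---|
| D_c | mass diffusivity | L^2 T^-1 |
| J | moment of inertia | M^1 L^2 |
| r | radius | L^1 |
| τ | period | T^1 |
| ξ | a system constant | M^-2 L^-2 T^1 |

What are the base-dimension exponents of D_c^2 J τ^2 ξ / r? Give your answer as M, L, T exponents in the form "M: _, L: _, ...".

Collect each base-dimension exponent across the product:
  M: 2·(0) + (1) − (0) + 2·(0) + (-2) = -1
  L: 2·(2) + (2) − (1) + 2·(0) + (-2) = 3
  T: 2·(-1) + (0) − (0) + 2·(1) + (1) = 1
So the dimensions are [M⁻¹ L³ T].

M: -1, L: 3, T: 1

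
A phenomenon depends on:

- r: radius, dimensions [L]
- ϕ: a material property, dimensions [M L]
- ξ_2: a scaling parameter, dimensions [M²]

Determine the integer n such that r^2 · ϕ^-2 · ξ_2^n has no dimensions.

1

Balance the M exponent: (2)·n from ξ_2, plus 2·(0) − 2·(1) = -2 from the rest, must sum to zero.
2n − 2 = 0, so n = 1.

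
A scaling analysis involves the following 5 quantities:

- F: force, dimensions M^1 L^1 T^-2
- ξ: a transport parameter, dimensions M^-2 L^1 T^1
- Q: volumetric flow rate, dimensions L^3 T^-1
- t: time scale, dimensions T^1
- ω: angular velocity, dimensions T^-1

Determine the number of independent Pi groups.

There are 5 variables and 3 base dimensions (M, L, T).
The dimension matrix has rank 3.
Independent dimensionless groups: 5 − 3 = 2.

2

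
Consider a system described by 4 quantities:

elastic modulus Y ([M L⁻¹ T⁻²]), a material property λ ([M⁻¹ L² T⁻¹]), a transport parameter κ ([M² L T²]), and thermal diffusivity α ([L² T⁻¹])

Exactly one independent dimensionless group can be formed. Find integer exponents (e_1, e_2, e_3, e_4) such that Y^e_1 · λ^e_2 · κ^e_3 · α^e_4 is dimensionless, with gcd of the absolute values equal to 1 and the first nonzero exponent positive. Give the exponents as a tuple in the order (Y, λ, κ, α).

M: e_1·(1) + e_2·(-1) + e_3·(2) + e_4·(0) = 0
L: e_1·(-1) + e_2·(2) + e_3·(1) + e_4·(2) = 0
T: e_1·(-2) + e_2·(-1) + e_3·(2) + e_4·(-1) = 0
Solving this homogeneous linear system for the smallest-integer solution (first nonzero entry positive) gives (1, 3, 1, -3).

(1, 3, 1, -3)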